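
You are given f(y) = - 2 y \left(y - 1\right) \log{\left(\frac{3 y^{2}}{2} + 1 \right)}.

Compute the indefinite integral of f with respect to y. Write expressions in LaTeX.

F(y) = - \frac{18 y^{3} \log{\left(\frac{3 y^{2}}{2} + 1 \right)} - 12 y^{3} - 27 y^{2} \log{\left(\frac{3 y^{2}}{2} + 1 \right)} + 27 y^{2} + 24 y - 18 \log{\left(y^{2} + \frac{2}{3} \right)} - 8 \sqrt{6} \operatorname{atan}{\left(\frac{\sqrt{6} y}{2} \right)}}{27} + C

A candidate is checked by its d/dy: the result must match f(y).
Check: d/dy[- \frac{18 y^{3} \log{\left(\frac{3 y^{2}}{2} + 1 \right)} - 12 y^{3} - 27 y^{2} \log{\left(\frac{3 y^{2}}{2} + 1 \right)} + 27 y^{2} + 24 y - 18 \log{\left(y^{2} + \frac{2}{3} \right)} - 8 \sqrt{6} \operatorname{atan}{\left(\frac{\sqrt{6} y}{2} \right)}}{27}] = - 2 y^{2} \log{\left(\frac{3 y^{2}}{2} + 1 \right)} + 2 y \log{\left(\frac{3 y^{2}}{2} + 1 \right)}, which equals f(y).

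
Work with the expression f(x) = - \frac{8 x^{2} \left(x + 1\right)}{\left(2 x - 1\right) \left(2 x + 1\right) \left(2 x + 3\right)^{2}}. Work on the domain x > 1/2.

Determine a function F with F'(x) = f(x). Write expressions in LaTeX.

The denominator factors as \left(2 x - 1\right) \left(2 x + 1\right) \left(2 x + 3\right)^{2}; partial fractions split f into directly integrable pieces: - \frac{33}{32 \left(2 x + 3\right)} + \frac{9}{8 \left(2 x + 3\right)^{2}} + \frac{1}{8 \left(2 x + 1\right)} - \frac{3}{32 \left(2 x - 1\right)}.
Check: d/dx[\frac{- 3 \left(2 x + 3\right) \log{\left(x - \frac{1}{2} \right)} + 4 \left(2 x + 3\right) \log{\left(x + \frac{1}{2} \right)} - 33 \left(2 x + 3\right) \log{\left(x + \frac{3}{2} \right)} - 36}{64 \left(2 x + 3\right)}] = \frac{- 8 x^{3} - 8 x^{2}}{16 x^{4} + 48 x^{3} + 32 x^{2} - 12 x - 9}, which equals f(x).

An antiderivative is F(x) = \frac{- 3 \left(2 x + 3\right) \log{\left(x - \frac{1}{2} \right)} + 4 \left(2 x + 3\right) \log{\left(x + \frac{1}{2} \right)} - 33 \left(2 x + 3\right) \log{\left(x + \frac{3}{2} \right)} - 36}{64 \left(2 x + 3\right)}.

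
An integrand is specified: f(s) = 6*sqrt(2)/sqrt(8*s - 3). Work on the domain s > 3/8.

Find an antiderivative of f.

Differentiate the proposed F(s) back; it has to land on f(s) exactly.
Check: d/ds[3*sqrt(4*s - 3/2)] = 6*sqrt(2)/sqrt(8*s - 3) = f(s).

An antiderivative is F(s) = 3*sqrt(4*s - 3/2).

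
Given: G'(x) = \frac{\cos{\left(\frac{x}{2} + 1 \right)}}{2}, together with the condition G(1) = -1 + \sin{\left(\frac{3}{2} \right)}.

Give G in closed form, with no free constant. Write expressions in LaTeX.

The proposed G(x) is checked by its d/dx: the result must match the given G'(x).
A general antiderivative is \sin{\left(\frac{x}{2} + 1 \right)} + C.
The condition gives C = -1 + \sin{\left(\frac{3}{2} \right)} - (\sin{\left(\frac{3}{2} \right)}) = -1.
So G(x) = \sin{\left(\frac{x}{2} + 1 \right)} - 1.
Check: d/dx[\sin{\left(\frac{x}{2} + 1 \right)} - 1] = \frac{\cos{\left(\frac{x}{2} + 1 \right)}}{2} = G'(x).

G(x) = \sin{\left(\frac{x}{2} + 1 \right)} - 1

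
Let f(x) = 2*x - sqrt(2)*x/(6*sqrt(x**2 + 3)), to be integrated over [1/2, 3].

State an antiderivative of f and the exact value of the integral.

Antiderivative: F(x) = x**2 - sqrt(2)*sqrt(x**2 + 3)/6; value = -sqrt(6)/3 + sqrt(26)/12 + 35/4

The integrand splits into summands that can be handled one at a time.
F(x) = x**2 - sqrt(2)*sqrt(x**2 + 3)/6 is an antiderivative of f.
Check: d/dx[x**2 - sqrt(2)*sqrt(x**2 + 3)/6] = (12*x*sqrt(x**2 + 3) - sqrt(2)*x)/(6*sqrt(x**2 + 3)), which equals f(x).
F(3) = 9 - sqrt(6)/3; F(1/2) = 1/4 - sqrt(26)/12.
Integral = F(3) - F(1/2) = -sqrt(6)/3 + sqrt(26)/12 + 35/4.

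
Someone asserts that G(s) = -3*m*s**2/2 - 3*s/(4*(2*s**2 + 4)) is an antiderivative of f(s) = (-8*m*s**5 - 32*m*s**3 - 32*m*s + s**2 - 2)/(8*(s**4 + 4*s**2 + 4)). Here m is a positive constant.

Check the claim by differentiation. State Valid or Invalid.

Invalid: d/ds[G] - f = (-8*m*s**5 - 32*m*s**3 - 32*m*s + s**2 - 2)/(4*s**4 + 16*s**2 + 16), which is not 0.

d/ds[G] = (-24*m*s**5 - 96*m*s**3 - 96*m*s + 3*s**2 - 6)/(8*s**4 + 32*s**2 + 32)
d/ds[G] - f(s) = (-8*m*s**5 - 32*m*s**3 - 32*m*s + s**2 - 2)/(4*s**4 + 16*s**2 + 16) != 0.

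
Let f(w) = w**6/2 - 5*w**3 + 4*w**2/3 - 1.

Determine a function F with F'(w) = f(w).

The integrand splits into summands that can be handled one at a time.
Check: d/dw[w**7/14 - 5*w**4/4 + 4*w**3/9 - w] = w**6/2 - 5*w**3 + 4*w**2/3 - 1 = f(w).

An antiderivative is F(w) = w**7/14 - 5*w**4/4 + 4*w**3/9 - w.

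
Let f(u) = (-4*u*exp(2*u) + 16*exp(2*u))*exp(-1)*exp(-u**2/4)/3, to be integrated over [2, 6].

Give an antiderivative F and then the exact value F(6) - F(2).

Antiderivative: F(u) = 8*exp(-1)*exp(2*u)*exp(-u**2/4)/3; value = 0

f has the shape v'r + vr' for v = 8*exp(-3*u)/3 and r = exp(-u**2/4 + 5*u - 1) — it is the derivative of the product v*r.
F(u) = 8*exp(-1)*exp(2*u)*exp(-u**2/4)/3 is an antiderivative of f.
Check: d/du[8*exp(-1)*exp(2*u)*exp(-u**2/4)/3] = (-4*u*exp(2*u) + 16*exp(2*u))*exp(-1)*exp(-u**2/4)/3 = f(u).
F(6) = 8*exp(2)/3; F(2) = 8*exp(2)/3.
Integral = F(6) - F(2) = 0.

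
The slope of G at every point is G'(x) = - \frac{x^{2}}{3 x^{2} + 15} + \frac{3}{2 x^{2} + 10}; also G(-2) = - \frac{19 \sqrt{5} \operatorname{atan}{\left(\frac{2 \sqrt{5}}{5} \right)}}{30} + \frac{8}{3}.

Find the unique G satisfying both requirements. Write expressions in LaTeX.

G(x) = \frac{- 10 x + 19 \sqrt{5} \operatorname{atan}{\left(\frac{\sqrt{5} x}{5} \right)} + 60}{30}

Integrate term by term and add the pieces.
A general antiderivative is - \frac{x}{3} + \frac{19 \sqrt{5} \operatorname{atan}{\left(\frac{\sqrt{5} x}{5} \right)}}{30} + C.
The condition gives C = - \frac{19 \sqrt{5} \operatorname{atan}{\left(\frac{2 \sqrt{5}}{5} \right)}}{30} + \frac{8}{3} - (- \frac{19 \sqrt{5} \operatorname{atan}{\left(\frac{2 \sqrt{5}}{5} \right)}}{30} + \frac{2}{3}) = 2.
So G(x) = \frac{- 10 x + 19 \sqrt{5} \operatorname{atan}{\left(\frac{\sqrt{5} x}{5} \right)} + 60}{30}.
Check: d/dx[\frac{- 10 x + 19 \sqrt{5} \operatorname{atan}{\left(\frac{\sqrt{5} x}{5} \right)} + 60}{30}] = \frac{9 - 2 x^{2}}{6 x^{2} + 30}, which equals G'(x).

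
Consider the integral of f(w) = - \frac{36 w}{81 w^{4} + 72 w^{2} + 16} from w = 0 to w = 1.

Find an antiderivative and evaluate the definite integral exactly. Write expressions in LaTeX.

The substitution u = 3 w^{2} + \frac{4}{3} works: f is exactly (dF/du)*(du/dw) for that inner function.
F(w) = \frac{2}{9 w^{2} + 4} is an antiderivative of f.
Check: d/dw[\frac{2}{9 w^{2} + 4}] = - \frac{36 w}{81 w^{4} + 72 w^{2} + 16} = f(w).
F(1) = \frac{2}{13}; F(0) = \frac{1}{2}.
Integral = F(1) - F(0) = - \frac{9}{26}.

Antiderivative: F(w) = \frac{2}{9 w^{2} + 4}; value = - \frac{9}{26}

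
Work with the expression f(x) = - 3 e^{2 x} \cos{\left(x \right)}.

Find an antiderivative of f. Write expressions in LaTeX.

An antiderivative is F(x) = - \frac{3 e^{2 x} \sin{\left(x \right)}}{5} - \frac{6 e^{2 x} \cos{\left(x \right)}}{5}.

Any candidate F(x) must reproduce f(x) exactly when differentiated.
Check: d/dx[- \frac{3 e^{2 x} \sin{\left(x \right)}}{5} - \frac{6 e^{2 x} \cos{\left(x \right)}}{5}] = - 3 e^{2 x} \cos{\left(x \right)} = f(x).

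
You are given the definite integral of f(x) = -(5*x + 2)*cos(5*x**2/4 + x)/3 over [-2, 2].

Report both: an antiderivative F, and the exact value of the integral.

The substitution u = 5*x**2/4 + x works: f is exactly (dF/du)*(du/dx) for that inner function.
F(x) = -2*sin(5*x**2/4 + x)/3 is an antiderivative of f.
Check: d/dx[-2*sin(5*x**2/4 + x)/3] = -5*x*cos(5*x**2/4 + x)/3 - 2*cos(5*x**2/4 + x)/3, which equals f(x).
F(2) = -2*sin(7)/3; F(-2) = -2*sin(3)/3.
Integral = F(2) - F(-2) = -2*sin(7)/3 + 2*sin(3)/3.

Antiderivative: F(x) = -2*sin(5*x**2/4 + x)/3; value = -2*sin(7)/3 + 2*sin(3)/3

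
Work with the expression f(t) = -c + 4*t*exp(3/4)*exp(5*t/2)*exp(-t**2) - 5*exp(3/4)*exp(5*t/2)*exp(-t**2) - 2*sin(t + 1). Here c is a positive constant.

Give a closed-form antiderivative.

An antiderivative is F(t) = -c*t - 2*exp(3/4)*exp(5*t/2)*exp(-t**2) + 2*cos(t + 1).

Integrate term by term and add the pieces.
Check: d/dt[-c*t - 2*exp(3/4)*exp(5*t/2)*exp(-t**2) + 2*cos(t + 1)] = (-c*exp(t**2) + 4*t*exp(3/4)*exp(5*t/2) - 5*exp(3/4)*exp(5*t/2) - 2*exp(t**2)*sin(t + 1))*exp(-t**2), which equals f(t).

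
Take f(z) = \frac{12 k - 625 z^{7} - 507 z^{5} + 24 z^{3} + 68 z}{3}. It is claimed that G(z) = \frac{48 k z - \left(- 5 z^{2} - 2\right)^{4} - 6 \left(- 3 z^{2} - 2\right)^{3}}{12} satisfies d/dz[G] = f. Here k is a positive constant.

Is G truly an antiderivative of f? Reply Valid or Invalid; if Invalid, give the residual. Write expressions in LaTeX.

d/dz[G] = 4 k - \frac{1250 z^{7}}{3} - 419 z^{5} - 92 z^{3} + \frac{28 z}{3}
d/dz[G] - f(z) = - \frac{625 z^{7}}{3} - 250 z^{5} - 100 z^{3} - \frac{40 z}{3} != 0.

Invalid: d/dz[G] - f = - \frac{625 z^{7}}{3} - 250 z^{5} - 100 z^{3} - \frac{40 z}{3}, which is not 0.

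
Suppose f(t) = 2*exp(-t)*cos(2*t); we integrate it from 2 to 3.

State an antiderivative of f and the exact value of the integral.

Antiderivative: F(t) = 4*exp(-t)*sin(2*t)/5 - 2*exp(-t)*cos(2*t)/5; value = 2*exp(-2)*cos(4)/5 - 2*exp(-3)*cos(6)/5 + 4*exp(-3)*sin(6)/5 - 4*exp(-2)*sin(4)/5

A first test for any F(t): its t-derivative must equal f(t) identically.
F(t) = 4*exp(-t)*sin(2*t)/5 - 2*exp(-t)*cos(2*t)/5 is an antiderivative of f.
Check: d/dt[4*exp(-t)*sin(2*t)/5 - 2*exp(-t)*cos(2*t)/5] = 2*exp(-t)*cos(2*t) = f(t).
F(3) = -2*exp(-3)*cos(6)/5 + 4*exp(-3)*sin(6)/5; F(2) = 4*exp(-2)*sin(4)/5 - 2*exp(-2)*cos(4)/5.
Integral = F(3) - F(2) = 2*exp(-2)*cos(4)/5 - 2*exp(-3)*cos(6)/5 + 4*exp(-3)*sin(6)/5 - 4*exp(-2)*sin(4)/5.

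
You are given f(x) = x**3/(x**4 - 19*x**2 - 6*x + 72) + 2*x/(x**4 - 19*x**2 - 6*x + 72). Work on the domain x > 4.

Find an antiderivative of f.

Factor the denominator ((x - 4)*(x - 2)*(x + 3)**2) and decompose: f = 619/(1225*(x + 3)) - 33/(35*(x + 3)**2) - 6/(25*(x - 2)) + 36/(49*(x - 4)); each piece integrates to a log, atan, or power term.
Check: d/dx[(900*x*log(x - 4) - 294*x*log(x - 2) + 619*x*log(x + 3) + 2700*log(x - 4) - 882*log(x - 2) + 1857*log(x + 3) + 1155)/(1225*(x + 3))] = (x**3 + 2*x)/(x**4 - 19*x**2 - 6*x + 72), which equals f(x).

An antiderivative is F(x) = (900*x*log(x - 4) - 294*x*log(x - 2) + 619*x*log(x + 3) + 2700*log(x - 4) - 882*log(x - 2) + 1857*log(x + 3) + 1155)/(1225*(x + 3)).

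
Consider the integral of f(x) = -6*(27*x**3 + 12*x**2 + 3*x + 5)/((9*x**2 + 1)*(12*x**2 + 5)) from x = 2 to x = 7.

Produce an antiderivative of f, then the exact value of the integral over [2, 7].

Antiderivative: F(x) = (-3*log(4*x**2 + 5/3) - 8*atan(3*x))/4; value = -3*log(593/3)/4 - 2*atan(21) + 3*log(53/3)/4 + 2*atan(6)

A first test for any F(x): its x-derivative must equal f(x) identically.
F(x) = (-3*log(4*x**2 + 5/3) - 8*atan(3*x))/4 is an antiderivative of f.
Check: d/dx[(-3*log(4*x**2 + 5/3) - 8*atan(3*x))/4] = (-162*x**3 - 72*x**2 - 18*x - 30)/(108*x**4 + 57*x**2 + 5), which equals f(x).
F(7) = -3*log(593/3)/4 - 2*atan(21); F(2) = -2*atan(6) - 3*log(53/3)/4.
Integral = F(7) - F(2) = -3*log(593/3)/4 - 2*atan(21) + 3*log(53/3)/4 + 2*atan(6).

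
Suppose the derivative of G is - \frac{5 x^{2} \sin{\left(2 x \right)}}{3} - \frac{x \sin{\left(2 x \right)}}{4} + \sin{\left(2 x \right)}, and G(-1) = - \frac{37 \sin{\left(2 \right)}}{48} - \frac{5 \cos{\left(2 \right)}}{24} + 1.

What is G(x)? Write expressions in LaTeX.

G(x) = \frac{5 x^{2} \cos{\left(2 x \right)}}{6} - \frac{5 x \sin{\left(2 x \right)}}{6} + \frac{x \cos{\left(2 x \right)}}{8} - \frac{\sin{\left(2 x \right)}}{16} - \frac{11 \cos{\left(2 x \right)}}{12} + 1

Integrate term by term and add the pieces.
A general antiderivative is \frac{5 x^{2} \cos{\left(2 x \right)}}{6} - \frac{5 x \sin{\left(2 x \right)}}{6} + \frac{x \cos{\left(2 x \right)}}{8} - \frac{\sin{\left(2 x \right)}}{16} - \frac{11 \cos{\left(2 x \right)}}{12} + C.
The condition gives C = - \frac{37 \sin{\left(2 \right)}}{48} - \frac{5 \cos{\left(2 \right)}}{24} + 1 - (- \frac{37 \sin{\left(2 \right)}}{48} - \frac{5 \cos{\left(2 \right)}}{24}) = 1.
So G(x) = \frac{5 x^{2} \cos{\left(2 x \right)}}{6} - \frac{5 x \sin{\left(2 x \right)}}{6} + \frac{x \cos{\left(2 x \right)}}{8} - \frac{\sin{\left(2 x \right)}}{16} - \frac{11 \cos{\left(2 x \right)}}{12} + 1.
Check: d/dx[\frac{5 x^{2} \cos{\left(2 x \right)}}{6} - \frac{5 x \sin{\left(2 x \right)}}{6} + \frac{x \cos{\left(2 x \right)}}{8} - \frac{\sin{\left(2 x \right)}}{16} - \frac{11 \cos{\left(2 x \right)}}{12} + 1] = - \frac{5 x^{2} \sin{\left(2 x \right)}}{3} - \frac{x \sin{\left(2 x \right)}}{4} + \sin{\left(2 x \right)} = G'(x).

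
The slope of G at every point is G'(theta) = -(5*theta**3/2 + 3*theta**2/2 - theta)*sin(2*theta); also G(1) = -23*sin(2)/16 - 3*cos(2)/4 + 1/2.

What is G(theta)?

G(theta) = (20*theta**3*cos(2*theta) - 30*theta**2*sin(2*theta) + 12*theta**2*cos(2*theta) - 12*theta*sin(2*theta) - 38*theta*cos(2*theta) + 19*sin(2*theta) - 6*cos(2*theta) + 8)/16

Since d/dtheta undoes antidifferentiation here, G(theta) must give back the stated G'(theta).
A general antiderivative is 5*theta**3*cos(2*theta)/4 - 15*theta**2*sin(2*theta)/8 + 3*theta**2*cos(2*theta)/4 - 3*theta*sin(2*theta)/4 - 19*theta*cos(2*theta)/8 + 19*sin(2*theta)/16 - 3*cos(2*theta)/8 + C.
The condition gives C = -23*sin(2)/16 - 3*cos(2)/4 + 1/2 - (-23*sin(2)/16 - 3*cos(2)/4) = 1/2.
So G(theta) = (20*theta**3*cos(2*theta) - 30*theta**2*sin(2*theta) + 12*theta**2*cos(2*theta) - 12*theta*sin(2*theta) - 38*theta*cos(2*theta) + 19*sin(2*theta) - 6*cos(2*theta) + 8)/16.
Check: d/dtheta[(20*theta**3*cos(2*theta) - 30*theta**2*sin(2*theta) + 12*theta**2*cos(2*theta) - 12*theta*sin(2*theta) - 38*theta*cos(2*theta) + 19*sin(2*theta) - 6*cos(2*theta) + 8)/16] = -5*theta**3*sin(2*theta)/2 - 3*theta**2*sin(2*theta)/2 + theta*sin(2*theta), which equals G'(theta).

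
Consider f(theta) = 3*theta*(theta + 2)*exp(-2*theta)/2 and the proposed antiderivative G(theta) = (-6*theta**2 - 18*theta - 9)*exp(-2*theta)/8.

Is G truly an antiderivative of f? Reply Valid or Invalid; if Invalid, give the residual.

Valid - the claim checks out under differentiation.

d/dtheta[G] = (3*theta**2 + 6*theta)*exp(-2*theta)/2
This equals f(theta) exactly, so the claim holds.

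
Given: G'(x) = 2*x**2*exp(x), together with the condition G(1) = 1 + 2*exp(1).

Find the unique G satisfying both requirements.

Recognize the product-rule pattern: G'(x) = u'v + uv' with u = 2*x**2 - 4*x + 4, v = exp(x), so integration by parts undoes it.
A general antiderivative is (2*x**2 - 4*x + 4)*exp(x) + C.
The condition gives C = 1 + 2*exp(1) - (2*exp(1)) = 1.
So G(x) = 2*x**2*exp(x) - 4*x*exp(x) + 4*exp(x) + 1.
Check: d/dx[2*x**2*exp(x) - 4*x*exp(x) + 4*exp(x) + 1] = 2*x**2*exp(x) = G'(x).

G(x) = 2*x**2*exp(x) - 4*x*exp(x) + 4*exp(x) + 1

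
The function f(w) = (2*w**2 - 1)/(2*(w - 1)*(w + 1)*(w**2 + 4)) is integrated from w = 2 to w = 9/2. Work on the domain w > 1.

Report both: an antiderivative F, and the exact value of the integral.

Antiderivative: F(w) = (log(w - 1) - log(w + 1) + 9*atan(w/2))/20; value = -9*pi/80 - log(11/2)/20 + log(3)/20 + log(7/2)/20 + 9*atan(9/4)/20

The denominator factors as 2*(w - 1)*(w + 1)*(w**2 + 4); partial fractions split f into directly integrable pieces: 9/(10*(w**2 + 4)) - 1/(20*(w + 1)) + 1/(20*(w - 1)).
F(w) = (log(w - 1) - log(w + 1) + 9*atan(w/2))/20 is an antiderivative of f.
Check: d/dw[(log(w - 1) - log(w + 1) + 9*atan(w/2))/20] = (2*w**2 - 1)/(2*w**4 + 6*w**2 - 8), which equals f(w).
F(9/2) = -log(11/2)/20 + log(7/2)/20 + 9*atan(9/4)/20; F(2) = -log(3)/20 + 9*pi/80.
Integral = F(9/2) - F(2) = -9*pi/80 - log(11/2)/20 + log(3)/20 + log(7/2)/20 + 9*atan(9/4)/20.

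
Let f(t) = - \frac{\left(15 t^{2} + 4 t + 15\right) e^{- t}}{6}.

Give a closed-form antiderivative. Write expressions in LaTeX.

An antiderivative is F(t) = \frac{\left(15 t^{2} + 34 t + 49\right) e^{- t}}{6}.

Recognize the product-rule pattern: f = u'v + uv' with u = \frac{5 t^{2}}{2} + \frac{17 t}{3} + \frac{49}{6}, v = e^{- t}, so integration by parts undoes it.
Check: d/dt[\frac{\left(15 t^{2} + 34 t + 49\right) e^{- t}}{6}] = \frac{\left(- 15 t^{2} - 4 t - 15\right) e^{- t}}{6}, which equals f(t).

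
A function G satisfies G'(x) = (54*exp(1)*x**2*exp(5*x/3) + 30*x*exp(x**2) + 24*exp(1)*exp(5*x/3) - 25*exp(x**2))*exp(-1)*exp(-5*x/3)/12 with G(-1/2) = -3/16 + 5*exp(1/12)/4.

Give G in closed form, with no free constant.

A candidate passes only if d/dx[G] lands on the given G'(x) exactly.
A general antiderivative is 3*x**3/2 + 2*x + 5*exp(x**2 - 5*x/3 - 1)/4 + C.
The condition gives C = -3/16 + 5*exp(1/12)/4 - (-19/16 + 5*exp(1/12)/4) = 1.
So G(x) = (6*x**3 + 8*x + 5*exp(x**2 - 5*x/3 - 1) + 4)/4.
Check: d/dx[(6*x**3 + 8*x + 5*exp(x**2 - 5*x/3 - 1) + 4)/4] = (54*exp(1)*x**2*exp(5*x/3)*exp(-x**2) + 30*x + 24*exp(1)*exp(5*x/3)*exp(-x**2) - 25)*exp(-1)*exp(-5*x/3)*exp(x**2)/12, which equals G'(x).

G(x) = (6*x**3 + 8*x + 5*exp(x**2 - 5*x/3 - 1) + 4)/4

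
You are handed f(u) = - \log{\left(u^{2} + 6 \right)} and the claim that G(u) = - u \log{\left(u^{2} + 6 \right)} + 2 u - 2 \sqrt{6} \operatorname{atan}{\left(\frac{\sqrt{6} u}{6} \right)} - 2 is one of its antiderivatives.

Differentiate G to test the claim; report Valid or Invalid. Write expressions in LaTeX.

Valid: G'(u) = f(u).

d/du[G] = - \log{\left(u^{2} + 6 \right)}
This equals f(u) exactly, so the claim holds.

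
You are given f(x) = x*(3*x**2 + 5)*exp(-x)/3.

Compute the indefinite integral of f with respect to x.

F(x) = -(3*x**3 + 9*x**2 + 23*x + 23)*exp(-x)/3 + C

Recognize the product-rule pattern: f = u'v + uv' with u = -x**3 - 3*x**2 - 23*x/3 - 23/3, v = exp(-x), so integration by parts undoes it.
Check: d/dx[-(3*x**3 + 9*x**2 + 23*x + 23)*exp(-x)/3] = (3*x**3 + 5*x)*exp(-x)/3, which equals f(x).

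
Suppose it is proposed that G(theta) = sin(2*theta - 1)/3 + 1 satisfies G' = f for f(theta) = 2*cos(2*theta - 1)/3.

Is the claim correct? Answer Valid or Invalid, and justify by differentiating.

Valid: G'(theta) = f(theta).

d/dtheta[G] = 2*cos(2*theta - 1)/3
This equals f(theta) exactly, so the claim holds.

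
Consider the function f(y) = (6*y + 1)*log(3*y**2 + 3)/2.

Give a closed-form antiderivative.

Recover f(y) by differentiating a candidate F(y); any mismatch rules it out.
Check: d/dy[(-3*y**2 + y*(3*y + 1)*log(3*y**2 + 3) - 2*y + 3*log(y**2 + 1) + 2*atan(y))/2] = 3*y*log(y**2 + 1) + 3*y*log(3) + log(y**2 + 1)/2 + log(3)/2, which equals f(y).

An antiderivative is F(y) = (-3*y**2 + y*(3*y + 1)*log(3*y**2 + 3) - 2*y + 3*log(y**2 + 1) + 2*atan(y))/2.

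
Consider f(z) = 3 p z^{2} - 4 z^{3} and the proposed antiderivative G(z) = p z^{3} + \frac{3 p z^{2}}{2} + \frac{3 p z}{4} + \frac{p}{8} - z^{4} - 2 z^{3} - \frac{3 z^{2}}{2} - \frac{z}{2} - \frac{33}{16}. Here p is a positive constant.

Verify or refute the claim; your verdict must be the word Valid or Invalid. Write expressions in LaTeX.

d/dz[G] = 3 p z^{2} + 3 p z + \frac{3 p}{4} - 4 z^{3} - 6 z^{2} - 3 z - \frac{1}{2}
d/dz[G] - f(z) = 3 p z + \frac{3 p}{4} - 6 z^{2} - 3 z - \frac{1}{2} != 0.

Invalid: d/dz[G] - f = 3 p z + \frac{3 p}{4} - 6 z^{2} - 3 z - \frac{1}{2}, which is not 0.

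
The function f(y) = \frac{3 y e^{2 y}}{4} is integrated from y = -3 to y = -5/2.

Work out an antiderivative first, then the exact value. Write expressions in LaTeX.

Antiderivative: F(y) = \frac{3 y e^{2 y}}{8} - \frac{3 e^{2 y}}{16}; value = - \frac{9}{8 e^{5}} + \frac{21}{16 e^{6}}

f has the shape u'v + uv' for u = \frac{3 y}{8} - \frac{3}{16} and v = e^{2 y} — it is the derivative of the product u*v.
F(y) = \frac{3 y e^{2 y}}{8} - \frac{3 e^{2 y}}{16} is an antiderivative of f.
Check: d/dy[\frac{3 y e^{2 y}}{8} - \frac{3 e^{2 y}}{16}] = \frac{3 y e^{2 y}}{4} = f(y).
F(-5/2) = - \frac{9}{8 e^{5}}; F(-3) = - \frac{21}{16 e^{6}}.
Integral = F(-5/2) - F(-3) = - \frac{9}{8 e^{5}} + \frac{21}{16 e^{6}}.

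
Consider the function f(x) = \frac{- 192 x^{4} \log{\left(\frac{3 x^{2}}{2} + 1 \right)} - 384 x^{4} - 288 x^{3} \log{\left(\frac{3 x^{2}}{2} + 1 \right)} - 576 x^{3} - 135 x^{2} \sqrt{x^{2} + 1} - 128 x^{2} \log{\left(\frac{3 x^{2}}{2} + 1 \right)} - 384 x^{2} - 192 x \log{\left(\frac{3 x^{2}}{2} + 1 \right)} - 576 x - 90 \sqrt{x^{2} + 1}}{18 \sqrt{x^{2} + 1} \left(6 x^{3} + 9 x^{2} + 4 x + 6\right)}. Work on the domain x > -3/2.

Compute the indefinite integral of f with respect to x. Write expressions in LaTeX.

F(x) = - \frac{16 \sqrt{x^{2} + 1} \log{\left(\frac{3 x^{2}}{2} + 1 \right)}}{9} - \frac{5 \log{\left(2 x + 3 \right)}}{4} + C

For F(x) to be correct the identity F'(x) - f(x) = 0 must hold.
Check: d/dx[- \frac{16 \sqrt{x^{2} + 1} \log{\left(\frac{3 x^{2}}{2} + 1 \right)}}{9} - \frac{5 \log{\left(2 x + 3 \right)}}{4}] = \frac{- 192 x^{4} \log{\left(\frac{3 x^{2}}{2} + 1 \right)} - 384 x^{4} - 288 x^{3} \log{\left(\frac{3 x^{2}}{2} + 1 \right)} - 576 x^{3} - 135 x^{2} \sqrt{x^{2} + 1} - 128 x^{2} \log{\left(\frac{3 x^{2}}{2} + 1 \right)} - 384 x^{2} - 192 x \log{\left(\frac{3 x^{2}}{2} + 1 \right)} - 576 x - 90 \sqrt{x^{2} + 1}}{108 x^{3} \sqrt{x^{2} + 1} + 162 x^{2} \sqrt{x^{2} + 1} + 72 x \sqrt{x^{2} + 1} + 108 \sqrt{x^{2} + 1}}, which equals f(x).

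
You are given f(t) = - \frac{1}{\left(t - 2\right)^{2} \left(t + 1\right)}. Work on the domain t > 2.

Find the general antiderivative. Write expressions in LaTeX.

F(t) = - \frac{- t \log{\left(t - 2 \right)} + t \log{\left(t + 1 \right)} + 2 \log{\left(t - 2 \right)} - 2 \log{\left(t + 1 \right)} - 3}{9 \left(t - 2\right)} + C

The denominator factors as \left(t - 2\right)^{2} \left(t + 1\right); partial fractions split f into directly integrable pieces: - \frac{1}{9 \left(t + 1\right)} + \frac{1}{9 \left(t - 2\right)} - \frac{1}{3 \left(t - 2\right)^{2}}.
Check: d/dt[- \frac{- t \log{\left(t - 2 \right)} + t \log{\left(t + 1 \right)} + 2 \log{\left(t - 2 \right)} - 2 \log{\left(t + 1 \right)} - 3}{9 \left(t - 2\right)}] = - \frac{1}{t^{3} - 3 t^{2} + 4}, which equals f(t).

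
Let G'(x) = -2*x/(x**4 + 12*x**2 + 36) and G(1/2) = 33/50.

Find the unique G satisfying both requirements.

G(x) = 1/2 + 1/(x**2 + 6)

The substitution u = x**2 + 6 works: G'(x) is exactly (dG/du)*(du/dx) for that inner function.
A general antiderivative is 1/(x**2 + 6) + C.
The condition gives C = 33/50 - (4/25) = 1/2.
So G(x) = 1/2 + 1/(x**2 + 6).
Check: d/dx[1/2 + 1/(x**2 + 6)] = -2*x/(x**4 + 12*x**2 + 36) = G'(x).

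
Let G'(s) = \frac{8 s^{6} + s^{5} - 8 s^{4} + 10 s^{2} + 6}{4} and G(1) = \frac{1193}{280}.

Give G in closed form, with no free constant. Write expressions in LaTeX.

Recover the given G'(s) by differentiating a candidate G(s); any mismatch rules it out.
A general antiderivative is \frac{2 s^{7}}{7} + \frac{s^{6}}{24} - \frac{2 s^{5}}{5} + \frac{5 s^{3}}{6} + \frac{3 s}{2} + C.
The condition gives C = \frac{1193}{280} - (\frac{633}{280}) = 2.
So G(s) = \frac{240 s^{7} + 35 s^{6} - 336 s^{5} + 700 s^{3} + 1260 s + 1680}{840}.
Check: d/ds[\frac{240 s^{7} + 35 s^{6} - 336 s^{5} + 700 s^{3} + 1260 s + 1680}{840}] = 2 s^{6} + \frac{s^{5}}{4} - 2 s^{4} + \frac{5 s^{2}}{2} + \frac{3}{2}, which equals G'(s).

G(s) = \frac{240 s^{7} + 35 s^{6} - 336 s^{5} + 700 s^{3} + 1260 s + 1680}{840}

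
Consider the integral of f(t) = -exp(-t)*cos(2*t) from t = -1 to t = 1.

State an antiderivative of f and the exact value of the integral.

Antiderivative: F(t) = (-2*sin(2*t) + cos(2*t))*exp(-t)/5; value = -2*exp(1)*sin(2)/5 - 2*exp(-1)*sin(2)/5 + exp(-1)*cos(2)/5 - exp(1)*cos(2)/5

Since d/dt undoes antidifferentiation here, F'(t) = f(t) is required of F(t).
F(t) = (-2*sin(2*t) + cos(2*t))*exp(-t)/5 is an antiderivative of f.
Check: d/dt[(-2*sin(2*t) + cos(2*t))*exp(-t)/5] = -exp(-t)*cos(2*t) = f(t).
F(1) = -2*exp(-1)*sin(2)/5 + exp(-1)*cos(2)/5; F(-1) = exp(1)*cos(2)/5 + 2*exp(1)*sin(2)/5.
Integral = F(1) - F(-1) = -2*exp(1)*sin(2)/5 - 2*exp(-1)*sin(2)/5 + exp(-1)*cos(2)/5 - exp(1)*cos(2)/5.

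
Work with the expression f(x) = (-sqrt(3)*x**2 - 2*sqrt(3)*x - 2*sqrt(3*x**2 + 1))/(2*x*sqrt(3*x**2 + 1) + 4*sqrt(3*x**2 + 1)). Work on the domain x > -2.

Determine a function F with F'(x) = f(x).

An antiderivative is F(x) = (-sqrt(3)*sqrt(3*x**2 + 1) - 6*log(2*x + 4))/6.

Any candidate F(x) must reproduce f(x) exactly when differentiated.
Check: d/dx[(-sqrt(3)*sqrt(3*x**2 + 1) - 6*log(2*x + 4))/6] = (-sqrt(3)*x**2 - 2*sqrt(3)*x - 2*sqrt(3*x**2 + 1))/(2*x*sqrt(3*x**2 + 1) + 4*sqrt(3*x**2 + 1)) = f(x).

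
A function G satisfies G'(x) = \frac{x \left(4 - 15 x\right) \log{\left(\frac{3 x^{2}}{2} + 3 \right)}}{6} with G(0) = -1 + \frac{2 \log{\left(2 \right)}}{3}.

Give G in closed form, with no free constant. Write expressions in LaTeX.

Since d/dx undoes antidifferentiation here, G(x) must give back the stated G'(x).
A general antiderivative is \frac{5 x^{3}}{9} - \frac{x^{2}}{3} - \frac{10 x}{3} + \left(- \frac{5 x^{3}}{6} + \frac{x^{2}}{3}\right) \log{\left(\frac{3 x^{2}}{2} + 3 \right)} + \frac{2 \log{\left(x^{2} + 2 \right)}}{3} + \frac{10 \sqrt{2} \operatorname{atan}{\left(\frac{\sqrt{2} x}{2} \right)}}{3} + C.
The condition gives C = -1 + \frac{2 \log{\left(2 \right)}}{3} - (\frac{2 \log{\left(2 \right)}}{3}) = -1.
So G(x) = \frac{10 x^{3} + 3 x^{2} \left(2 - 5 x\right) \log{\left(\frac{3 x^{2}}{2} + 3 \right)} - 6 x^{2} - 60 x + 12 \log{\left(x^{2} + 2 \right)} + 60 \sqrt{2} \operatorname{atan}{\left(\frac{\sqrt{2} x}{2} \right)} - 18}{18}.
Check: d/dx[\frac{10 x^{3} + 3 x^{2} \left(2 - 5 x\right) \log{\left(\frac{3 x^{2}}{2} + 3 \right)} - 6 x^{2} - 60 x + 12 \log{\left(x^{2} + 2 \right)} + 60 \sqrt{2} \operatorname{atan}{\left(\frac{\sqrt{2} x}{2} \right)} - 18}{18}] = - \frac{5 x^{2} \log{\left(\frac{x^{2}}{2} + 1 \right)}}{2} - \frac{5 x^{2} \log{\left(3 \right)}}{2} + \frac{2 x \log{\left(\frac{x^{2}}{2} + 1 \right)}}{3} + \frac{2 x \log{\left(3 \right)}}{3}, which equals G'(x).

G(x) = \frac{10 x^{3} + 3 x^{2} \left(2 - 5 x\right) \log{\left(\frac{3 x^{2}}{2} + 3 \right)} - 6 x^{2} - 60 x + 12 \log{\left(x^{2} + 2 \right)} + 60 \sqrt{2} \operatorname{atan}{\left(\frac{\sqrt{2} x}{2} \right)} - 18}{18}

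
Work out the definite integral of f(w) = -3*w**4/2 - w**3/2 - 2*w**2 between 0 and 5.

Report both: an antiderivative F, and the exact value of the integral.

The integrand splits into summands that can be handled one at a time.
F(w) = -3*w**5/10 - w**4/8 - 2*w**3/3 is an antiderivative of f.
Check: d/dw[-3*w**5/10 - w**4/8 - 2*w**3/3] = -3*w**4/2 - w**3/2 - 2*w**2 = f(w).
F(5) = -26375/24; F(0) = 0.
Integral = F(5) - F(0) = -26375/24.

Antiderivative: F(w) = -3*w**5/10 - w**4/8 - 2*w**3/3; value = -26375/24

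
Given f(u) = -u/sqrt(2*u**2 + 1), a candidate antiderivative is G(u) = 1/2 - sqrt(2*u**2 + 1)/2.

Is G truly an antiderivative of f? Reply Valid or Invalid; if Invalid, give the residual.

Valid. The derivative of G reproduces f.

d/du[G] = -u/sqrt(2*u**2 + 1)
This equals f(u) exactly, so the claim holds.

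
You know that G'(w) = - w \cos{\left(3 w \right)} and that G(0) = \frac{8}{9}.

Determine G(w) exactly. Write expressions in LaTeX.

Since d/dw undoes antidifferentiation here, G(w) must give back the stated G'(w).
A general antiderivative is - \frac{w \sin{\left(3 w \right)}}{3} - \frac{\cos{\left(3 w \right)}}{9} + C.
The condition gives C = \frac{8}{9} - (- \frac{1}{9}) = 1.
So G(w) = - \frac{3 w \sin{\left(3 w \right)} + \cos{\left(3 w \right)} - 9}{9}.
Check: d/dw[- \frac{3 w \sin{\left(3 w \right)} + \cos{\left(3 w \right)} - 9}{9}] = - w \cos{\left(3 w \right)} = G'(w).

G(w) = - \frac{3 w \sin{\left(3 w \right)} + \cos{\left(3 w \right)} - 9}{9}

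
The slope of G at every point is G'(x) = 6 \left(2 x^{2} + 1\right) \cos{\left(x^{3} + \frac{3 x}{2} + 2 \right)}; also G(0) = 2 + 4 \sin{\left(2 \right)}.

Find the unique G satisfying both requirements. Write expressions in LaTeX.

G(x) = 2 \left(2 \sin{\left(x^{3} + \frac{3 x}{2} + 2 \right)} + 1\right)

The substitution u = x^{3} + \frac{3 x}{2} + 2 works: G'(x) is exactly (dG/du)*(du/dx) for that inner function.
A general antiderivative is 4 \sin{\left(x^{3} + \frac{3 x}{2} + 2 \right)} + C.
The condition gives C = 2 + 4 \sin{\left(2 \right)} - (4 \sin{\left(2 \right)}) = 2.
So G(x) = 2 \left(2 \sin{\left(x^{3} + \frac{3 x}{2} + 2 \right)} + 1\right).
Check: d/dx[2 \left(2 \sin{\left(x^{3} + \frac{3 x}{2} + 2 \right)} + 1\right)] = 12 x^{2} \cos{\left(x^{3} + \frac{3 x}{2} + 2 \right)} + 6 \cos{\left(x^{3} + \frac{3 x}{2} + 2 \right)}, which equals G'(x).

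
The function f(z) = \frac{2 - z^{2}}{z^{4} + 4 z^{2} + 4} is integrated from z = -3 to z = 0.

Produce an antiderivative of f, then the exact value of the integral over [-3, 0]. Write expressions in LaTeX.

Recognize the product-rule pattern: f = u'v + uv' with u = \frac{z}{2}, v = \frac{1}{\frac{z^{2}}{2} + 1}, so integration by parts undoes it.
F(z) = \frac{z}{z^{2} + 2} is an antiderivative of f.
Check: d/dz[\frac{z}{z^{2} + 2}] = \frac{2 - z^{2}}{z^{4} + 4 z^{2} + 4} = f(z).
F(0) = 0; F(-3) = - \frac{3}{11}.
Integral = F(0) - F(-3) = \frac{3}{11}.

Antiderivative: F(z) = \frac{z}{z^{2} + 2}; value = \frac{3}{11}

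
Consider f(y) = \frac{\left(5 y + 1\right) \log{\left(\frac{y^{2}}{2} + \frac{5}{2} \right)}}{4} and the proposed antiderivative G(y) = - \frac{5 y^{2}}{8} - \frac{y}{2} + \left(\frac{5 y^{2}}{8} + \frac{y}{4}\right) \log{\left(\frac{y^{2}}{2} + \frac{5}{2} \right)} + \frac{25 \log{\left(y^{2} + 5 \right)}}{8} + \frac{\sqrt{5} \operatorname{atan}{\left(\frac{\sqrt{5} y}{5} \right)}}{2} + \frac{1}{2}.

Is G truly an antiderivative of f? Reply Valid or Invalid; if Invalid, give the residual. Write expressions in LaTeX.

Valid - differentiating G returns exactly f.

d/dy[G] = \frac{5 y \log{\left(y^{2} + 5 \right)}}{4} - \frac{5 y \log{\left(2 \right)}}{4} + \frac{\log{\left(y^{2} + 5 \right)}}{4} - \frac{\log{\left(2 \right)}}{4}
This equals f(y) exactly, so the claim holds.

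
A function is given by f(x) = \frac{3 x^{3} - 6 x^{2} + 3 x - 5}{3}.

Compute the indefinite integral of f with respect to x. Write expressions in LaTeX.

F(x) = \frac{x^{4}}{4} - \frac{2 x^{3}}{3} + \frac{x^{2}}{2} - \frac{5 x}{3} + C

An antiderivative F(x) passes only if d/dx[F] lands on f(x) exactly.
Check: d/dx[\frac{x^{4}}{4} - \frac{2 x^{3}}{3} + \frac{x^{2}}{2} - \frac{5 x}{3}] = x^{3} - 2 x^{2} + x - \frac{5}{3}, which equals f(x).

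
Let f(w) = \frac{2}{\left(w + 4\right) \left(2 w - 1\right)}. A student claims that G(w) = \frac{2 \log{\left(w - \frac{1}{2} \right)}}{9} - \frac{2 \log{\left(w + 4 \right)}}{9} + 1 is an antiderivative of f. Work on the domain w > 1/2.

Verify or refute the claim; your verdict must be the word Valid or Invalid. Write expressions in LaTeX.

d/dw[G] = \frac{2}{2 w^{2} + 7 w - 4}
This equals f(w) exactly, so the claim holds.

Valid - differentiating G returns exactly f.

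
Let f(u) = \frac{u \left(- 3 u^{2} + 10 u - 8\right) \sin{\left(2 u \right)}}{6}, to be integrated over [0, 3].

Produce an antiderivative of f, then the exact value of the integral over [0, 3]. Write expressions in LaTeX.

Since d/du undoes antidifferentiation here, F'(u) = f(u) is required of F(u).
F(u) = \frac{u^{3} \cos{\left(2 u \right)}}{4} - \frac{3 u^{2} \sin{\left(2 u \right)}}{8} - \frac{5 u^{2} \cos{\left(2 u \right)}}{6} + \frac{5 u \sin{\left(2 u \right)}}{6} + \frac{7 u \cos{\left(2 u \right)}}{24} - \frac{7 \sin{\left(2 u \right)}}{48} + \frac{5 \cos{\left(2 u \right)}}{12} is an antiderivative of f.
Check: d/du[\frac{u^{3} \cos{\left(2 u \right)}}{4} - \frac{3 u^{2} \sin{\left(2 u \right)}}{8} - \frac{5 u^{2} \cos{\left(2 u \right)}}{6} + \frac{5 u \sin{\left(2 u \right)}}{6} + \frac{7 u \cos{\left(2 u \right)}}{24} - \frac{7 \sin{\left(2 u \right)}}{48} + \frac{5 \cos{\left(2 u \right)}}{12}] = - \frac{u^{3} \sin{\left(2 u \right)}}{2} + \frac{5 u^{2} \sin{\left(2 u \right)}}{3} - \frac{4 u \sin{\left(2 u \right)}}{3}, which equals f(u).
F(3) = - \frac{49 \sin{\left(6 \right)}}{48} + \frac{13 \cos{\left(6 \right)}}{24}; F(0) = \frac{5}{12}.
Integral = F(3) - F(0) = - \frac{5}{12} - \frac{49 \sin{\left(6 \right)}}{48} + \frac{13 \cos{\left(6 \right)}}{24}.

Antiderivative: F(u) = \frac{u^{3} \cos{\left(2 u \right)}}{4} - \frac{3 u^{2} \sin{\left(2 u \right)}}{8} - \frac{5 u^{2} \cos{\left(2 u \right)}}{6} + \frac{5 u \sin{\left(2 u \right)}}{6} + \frac{7 u \cos{\left(2 u \right)}}{24} - \frac{7 \sin{\left(2 u \right)}}{48} + \frac{5 \cos{\left(2 u \right)}}{12}; value = - \frac{5}{12} - \frac{49 \sin{\left(6 \right)}}{48} + \frac{13 \cos{\left(6 \right)}}{24}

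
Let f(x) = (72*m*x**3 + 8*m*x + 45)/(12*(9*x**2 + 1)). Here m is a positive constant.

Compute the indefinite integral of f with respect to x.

F(x) = m*x**2/3 + 5*atan(3*x)/4 + C

Differentiate the proposed F(x) back; it has to land on f(x) exactly.
Check: d/dx[m*x**2/3 + 5*atan(3*x)/4] = (72*m*x**3 + 8*m*x + 45)/(108*x**2 + 12), which equals f(x).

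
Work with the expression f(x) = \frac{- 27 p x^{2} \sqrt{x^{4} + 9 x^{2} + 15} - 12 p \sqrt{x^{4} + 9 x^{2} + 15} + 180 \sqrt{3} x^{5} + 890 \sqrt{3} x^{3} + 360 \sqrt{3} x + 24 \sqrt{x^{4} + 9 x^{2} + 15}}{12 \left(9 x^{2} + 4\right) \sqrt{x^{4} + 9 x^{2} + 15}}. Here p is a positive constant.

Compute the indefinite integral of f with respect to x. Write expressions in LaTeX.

Differentiate the proposed F(x) back; it has to land on f(x) exactly.
Check: d/dx[- \frac{p x}{4} + \frac{5 \sqrt{\frac{x^{4}}{3} + 3 x^{2} + 5}}{2} + \frac{\operatorname{atan}{\left(\frac{3 x}{2} \right)}}{3}] = \frac{- 27 p x^{2} \sqrt{x^{4} + 9 x^{2} + 15} - 12 p \sqrt{x^{4} + 9 x^{2} + 15} + 180 \sqrt{3} x^{5} + 890 \sqrt{3} x^{3} + 360 \sqrt{3} x + 24 \sqrt{x^{4} + 9 x^{2} + 15}}{108 x^{2} \sqrt{x^{4} + 9 x^{2} + 15} + 48 \sqrt{x^{4} + 9 x^{2} + 15}}, which equals f(x).

F(x) = - \frac{p x}{4} + \frac{5 \sqrt{\frac{x^{4}}{3} + 3 x^{2} + 5}}{2} + \frac{\operatorname{atan}{\left(\frac{3 x}{2} \right)}}{3} + C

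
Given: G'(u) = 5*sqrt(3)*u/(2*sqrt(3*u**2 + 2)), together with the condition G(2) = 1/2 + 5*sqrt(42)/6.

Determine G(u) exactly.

G(u) = 5*sqrt(u**2 + 2/3)/2 + 1/2

G'(u) matches the chain-rule pattern g'(h)*h' with inner function h(u) = u**2 + 2/3; substituting w = h(u) collapses the integral.
A general antiderivative is 5*sqrt(u**2 + 2/3)/2 + C.
The condition gives C = 1/2 + 5*sqrt(42)/6 - (5*sqrt(42)/6) = 1/2.
So G(u) = 5*sqrt(u**2 + 2/3)/2 + 1/2.
Check: d/du[5*sqrt(u**2 + 2/3)/2 + 1/2] = 5*sqrt(3)*u/(2*sqrt(3*u**2 + 2)) = G'(u).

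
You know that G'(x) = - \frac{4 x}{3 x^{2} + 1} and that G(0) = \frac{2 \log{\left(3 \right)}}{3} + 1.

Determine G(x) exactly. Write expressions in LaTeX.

The substitution u = x^{2} + \frac{1}{3} works: G'(x) is exactly (dG/du)*(du/dx) for that inner function.
A general antiderivative is - \frac{2 \log{\left(x^{2} + \frac{1}{3} \right)}}{3} + C.
The condition gives C = \frac{2 \log{\left(3 \right)}}{3} + 1 - (\frac{2 \log{\left(3 \right)}}{3}) = 1.
So G(x) = - \frac{2 \log{\left(x^{2} + \frac{1}{3} \right)} - 3}{3}.
Check: d/dx[- \frac{2 \log{\left(x^{2} + \frac{1}{3} \right)} - 3}{3}] = - \frac{4 x}{3 x^{2} + 1} = G'(x).

G(x) = - \frac{2 \log{\left(x^{2} + \frac{1}{3} \right)} - 3}{3}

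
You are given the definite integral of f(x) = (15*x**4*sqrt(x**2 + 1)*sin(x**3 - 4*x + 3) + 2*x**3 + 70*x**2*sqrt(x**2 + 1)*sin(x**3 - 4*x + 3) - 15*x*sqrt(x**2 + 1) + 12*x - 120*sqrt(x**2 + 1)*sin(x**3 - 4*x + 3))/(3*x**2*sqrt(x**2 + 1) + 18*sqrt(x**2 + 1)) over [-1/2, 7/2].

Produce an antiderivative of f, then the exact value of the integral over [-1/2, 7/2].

Differentiate the proposed F(x) back; it has to land on f(x) exactly.
F(x) = (4*sqrt(x**2 + 1) - 15*log(x**2 + 6) - 10*cos(x**3 - 4*x + 3))/6 is an antiderivative of f.
Check: d/dx[(4*sqrt(x**2 + 1) - 15*log(x**2 + 6) - 10*cos(x**3 - 4*x + 3))/6] = (15*x**4*sqrt(x**2 + 1)*sin(x**3 - 4*x + 3) + 2*x**3 + 70*x**2*sqrt(x**2 + 1)*sin(x**3 - 4*x + 3) - 15*x*sqrt(x**2 + 1) + 12*x - 120*sqrt(x**2 + 1)*sin(x**3 - 4*x + 3))/(3*x**2*sqrt(x**2 + 1) + 18*sqrt(x**2 + 1)) = f(x).
F(7/2) = -5*log(73/4)/2 - 5*cos(255/8)/3 + sqrt(53)/3; F(-1/2) = -5*log(25/4)/2 - 5*cos(39/8)/3 + sqrt(5)/3.
Integral = F(7/2) - F(-1/2) = -5*log(73/4)/2 - 5*cos(255/8)/3 - sqrt(5)/3 + 5*cos(39/8)/3 + sqrt(53)/3 + 5*log(25/4)/2.

Antiderivative: F(x) = (4*sqrt(x**2 + 1) - 15*log(x**2 + 6) - 10*cos(x**3 - 4*x + 3))/6; value = -5*log(73/4)/2 - 5*cos(255/8)/3 - sqrt(5)/3 + 5*cos(39/8)/3 + sqrt(53)/3 + 5*log(25/4)/2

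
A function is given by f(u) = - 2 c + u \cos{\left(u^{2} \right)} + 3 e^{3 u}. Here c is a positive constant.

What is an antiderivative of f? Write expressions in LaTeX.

An antiderivative is F(u) = - 2 c u + e^{3 u} + \frac{\sin{\left(u^{2} \right)}}{2}.

Integrate term by term and add the pieces.
Check: d/du[- 2 c u + e^{3 u} + \frac{\sin{\left(u^{2} \right)}}{2}] = - 2 c + u \cos{\left(u^{2} \right)} + 3 e^{3 u} = f(u).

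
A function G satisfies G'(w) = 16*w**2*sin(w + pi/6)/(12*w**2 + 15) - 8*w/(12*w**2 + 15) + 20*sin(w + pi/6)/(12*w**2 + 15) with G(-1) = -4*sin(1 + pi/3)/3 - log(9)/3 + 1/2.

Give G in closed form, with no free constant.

The integrand splits into summands that can be handled one at a time.
A general antiderivative is -log(4*w**2 + 5)/3 - 4*cos(w + pi/6)/3 + C.
The condition gives C = -4*sin(1 + pi/3)/3 - log(9)/3 + 1/2 - (-4*sin(1 + pi/3)/3 - log(9)/3) = 1/2.
So G(w) = -log(4*w**2 + 5)/3 - 4*cos(w + pi/6)/3 + 1/2.
Check: d/dw[-log(4*w**2 + 5)/3 - 4*cos(w + pi/6)/3 + 1/2] = (16*w**2*sin(w + pi/6) - 8*w + 20*sin(w + pi/6))/(12*w**2 + 15), which equals G'(w).

G(w) = -log(4*w**2 + 5)/3 - 4*cos(w + pi/6)/3 + 1/2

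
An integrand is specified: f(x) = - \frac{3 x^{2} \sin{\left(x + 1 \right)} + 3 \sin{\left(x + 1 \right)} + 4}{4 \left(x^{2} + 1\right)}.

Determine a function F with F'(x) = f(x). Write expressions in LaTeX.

For F(x) to be correct the identity F'(x) - f(x) = 0 must hold.
Check: d/dx[- \frac{- 3 \cos{\left(x + 1 \right)} + 4 \operatorname{atan}{\left(x \right)}}{4}] = \frac{- 3 x^{2} \sin{\left(x + 1 \right)} - 3 \sin{\left(x + 1 \right)} - 4}{4 x^{2} + 4}, which equals f(x).

An antiderivative is F(x) = - \frac{- 3 \cos{\left(x + 1 \right)} + 4 \operatorname{atan}{\left(x \right)}}{4}.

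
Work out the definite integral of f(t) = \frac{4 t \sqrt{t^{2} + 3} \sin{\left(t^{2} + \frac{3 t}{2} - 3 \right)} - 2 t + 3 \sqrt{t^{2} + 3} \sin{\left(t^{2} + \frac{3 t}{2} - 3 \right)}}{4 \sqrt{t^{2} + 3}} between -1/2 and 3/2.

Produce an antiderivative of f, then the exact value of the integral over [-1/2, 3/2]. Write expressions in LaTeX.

Since d/dt undoes antidifferentiation here, F'(t) = f(t) is required of F(t).
F(t) = - \frac{\sqrt{t^{2} + 3} + \cos{\left(t^{2} + \frac{3 t}{2} - 3 \right)}}{2} is an antiderivative of f.
Check: d/dt[- \frac{\sqrt{t^{2} + 3} + \cos{\left(t^{2} + \frac{3 t}{2} - 3 \right)}}{2}] = \frac{4 t \sqrt{t^{2} + 3} \sin{\left(t^{2} + \frac{3 t}{2} - 3 \right)} - 2 t + 3 \sqrt{t^{2} + 3} \sin{\left(t^{2} + \frac{3 t}{2} - 3 \right)}}{4 \sqrt{t^{2} + 3}} = f(t).
F(3/2) = - \frac{\sqrt{21}}{4} - \frac{\cos{\left(\frac{3}{2} \right)}}{2}; F(-1/2) = - \frac{\sqrt{13}}{4} - \frac{\cos{\left(\frac{7}{2} \right)}}{2}.
Integral = F(3/2) - F(-1/2) = - \frac{\sqrt{21}}{4} + \frac{\cos{\left(\frac{7}{2} \right)}}{2} - \frac{\cos{\left(\frac{3}{2} \right)}}{2} + \frac{\sqrt{13}}{4}.

Antiderivative: F(t) = - \frac{\sqrt{t^{2} + 3} + \cos{\left(t^{2} + \frac{3 t}{2} - 3 \right)}}{2}; value = - \frac{\sqrt{21}}{4} + \frac{\cos{\left(\frac{7}{2} \right)}}{2} - \frac{\cos{\left(\frac{3}{2} \right)}}{2} + \frac{\sqrt{13}}{4}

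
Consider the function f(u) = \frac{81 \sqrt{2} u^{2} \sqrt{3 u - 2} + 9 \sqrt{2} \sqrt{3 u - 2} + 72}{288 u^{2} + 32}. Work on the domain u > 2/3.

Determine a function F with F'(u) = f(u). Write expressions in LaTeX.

A first test for any F(u): its u-derivative must equal f(u) identically.
Check: d/du[\frac{\sqrt{2} \left(3 u \sqrt{3 u - 2} - 2 \sqrt{3 u - 2} + 6 \sqrt{2} \operatorname{atan}{\left(3 u \right)}\right)}{16}] = \frac{243 \sqrt{2} u^{3} - 162 \sqrt{2} u^{2} + 27 \sqrt{2} u + 72 \sqrt{3 u - 2} - 18 \sqrt{2}}{288 u^{2} \sqrt{3 u - 2} + 32 \sqrt{3 u - 2}}, which equals f(u).

An antiderivative is F(u) = \frac{\sqrt{2} \left(3 u \sqrt{3 u - 2} - 2 \sqrt{3 u - 2} + 6 \sqrt{2} \operatorname{atan}{\left(3 u \right)}\right)}{16}.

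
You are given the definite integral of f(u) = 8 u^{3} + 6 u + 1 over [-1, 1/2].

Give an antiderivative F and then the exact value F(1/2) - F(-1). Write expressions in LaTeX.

Antiderivative: F(u) = u \left(2 u^{3} + 3 u + 1\right); value = - \frac{21}{8}

Integrate term by term and add the pieces.
F(u) = u \left(2 u^{3} + 3 u + 1\right) is an antiderivative of f.
Check: d/du[u \left(2 u^{3} + 3 u + 1\right)] = 8 u^{3} + 6 u + 1 = f(u).
F(1/2) = \frac{11}{8}; F(-1) = 4.
Integral = F(1/2) - F(-1) = - \frac{21}{8}.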